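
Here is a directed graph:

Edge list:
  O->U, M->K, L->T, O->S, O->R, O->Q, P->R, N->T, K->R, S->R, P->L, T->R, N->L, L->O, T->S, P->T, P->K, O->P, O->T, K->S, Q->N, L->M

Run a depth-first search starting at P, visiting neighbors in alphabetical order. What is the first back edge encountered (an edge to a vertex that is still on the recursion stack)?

O→P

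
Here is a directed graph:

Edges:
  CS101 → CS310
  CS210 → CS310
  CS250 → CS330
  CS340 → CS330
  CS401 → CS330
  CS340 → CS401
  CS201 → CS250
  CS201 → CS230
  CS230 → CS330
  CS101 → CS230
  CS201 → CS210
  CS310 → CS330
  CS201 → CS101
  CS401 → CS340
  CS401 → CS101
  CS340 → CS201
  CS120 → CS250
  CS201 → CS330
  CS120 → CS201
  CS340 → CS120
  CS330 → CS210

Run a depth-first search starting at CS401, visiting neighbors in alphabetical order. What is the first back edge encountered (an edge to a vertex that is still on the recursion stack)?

DFS from CS401 (visiting neighbors in alphabetical order); mark gray on enter, black on exit:
CS401 gray
  CS101 gray
    CS230 gray
      CS330 gray
        CS210 gray
          CS310 gray
            CS310→CS330: CS330 is gray → back edge
First back edge: CS310 → CS330.

CS310→CS330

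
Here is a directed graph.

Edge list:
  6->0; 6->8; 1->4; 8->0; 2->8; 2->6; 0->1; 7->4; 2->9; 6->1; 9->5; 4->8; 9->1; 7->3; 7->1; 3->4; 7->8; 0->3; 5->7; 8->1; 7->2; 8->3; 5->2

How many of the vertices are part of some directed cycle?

9

A vertex is on a directed cycle iff it belongs to a strongly connected component of size ≥ 2 (or has a self-loop).
The vertices on cycles are {0, 1, 2, 3, 4, 5, 7, 8, 9} — 9 in total.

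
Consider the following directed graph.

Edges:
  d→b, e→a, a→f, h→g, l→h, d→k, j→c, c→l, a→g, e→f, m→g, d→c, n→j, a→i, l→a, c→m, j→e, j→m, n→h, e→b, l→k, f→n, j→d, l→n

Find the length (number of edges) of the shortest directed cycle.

4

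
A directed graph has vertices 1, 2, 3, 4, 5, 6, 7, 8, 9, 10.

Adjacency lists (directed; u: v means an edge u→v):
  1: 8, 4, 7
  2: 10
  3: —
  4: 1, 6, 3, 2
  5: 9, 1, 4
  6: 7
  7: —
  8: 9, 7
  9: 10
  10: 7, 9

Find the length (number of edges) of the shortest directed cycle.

For each vertex v, BFS finds the shortest path from v back to v.
The shortest such closed walk is 1 → 4 → 1, length 2.

2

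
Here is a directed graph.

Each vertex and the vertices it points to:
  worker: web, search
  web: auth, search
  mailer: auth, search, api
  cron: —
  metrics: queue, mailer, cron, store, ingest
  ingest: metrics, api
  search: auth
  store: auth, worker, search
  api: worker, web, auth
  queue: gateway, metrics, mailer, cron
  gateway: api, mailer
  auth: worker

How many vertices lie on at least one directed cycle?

7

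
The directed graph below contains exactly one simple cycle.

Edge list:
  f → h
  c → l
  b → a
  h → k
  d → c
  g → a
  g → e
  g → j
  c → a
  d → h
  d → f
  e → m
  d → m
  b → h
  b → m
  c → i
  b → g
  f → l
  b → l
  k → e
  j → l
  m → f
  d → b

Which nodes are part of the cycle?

e, f, h, k, m

DFS with gray/black marking from m:
m gray
  f gray
    l gray
    l black
    h gray
      k gray
        e gray
          e→m: m is gray → back edge
Back edge closes the cycle m → f → h → k → e → m; its vertices are {e, f, h, k, m}.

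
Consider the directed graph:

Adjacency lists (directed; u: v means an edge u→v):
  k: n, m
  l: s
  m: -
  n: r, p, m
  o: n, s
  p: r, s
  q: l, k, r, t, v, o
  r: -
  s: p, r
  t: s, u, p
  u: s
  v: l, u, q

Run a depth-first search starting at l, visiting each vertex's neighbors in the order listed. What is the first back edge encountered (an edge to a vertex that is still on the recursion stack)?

p→s

DFS from l (visiting each vertex's neighbors in the order listed); mark gray on enter, black on exit:
l gray
  s gray
    p gray
      r gray
      r black
      p→s: s is gray → back edge
First back edge: p → s.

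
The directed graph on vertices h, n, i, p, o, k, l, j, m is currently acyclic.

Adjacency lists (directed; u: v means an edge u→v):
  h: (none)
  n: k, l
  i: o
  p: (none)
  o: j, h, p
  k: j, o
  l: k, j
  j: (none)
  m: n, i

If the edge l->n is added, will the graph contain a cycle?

Adding l→n creates a cycle iff n can already reach l.
Path from n: n → l.
So n → … → l → n is a cycle.

Yes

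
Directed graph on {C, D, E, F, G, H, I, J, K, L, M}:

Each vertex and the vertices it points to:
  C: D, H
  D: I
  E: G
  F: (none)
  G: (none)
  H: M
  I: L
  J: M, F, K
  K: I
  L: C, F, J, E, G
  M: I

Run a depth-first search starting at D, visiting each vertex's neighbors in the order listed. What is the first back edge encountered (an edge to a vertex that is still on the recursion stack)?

DFS from D (visiting each vertex's neighbors in the order listed); mark gray on enter, black on exit:
D gray
  I gray
    L gray
      C gray
        C→D: D is gray → back edge
First back edge: C → D.

C→D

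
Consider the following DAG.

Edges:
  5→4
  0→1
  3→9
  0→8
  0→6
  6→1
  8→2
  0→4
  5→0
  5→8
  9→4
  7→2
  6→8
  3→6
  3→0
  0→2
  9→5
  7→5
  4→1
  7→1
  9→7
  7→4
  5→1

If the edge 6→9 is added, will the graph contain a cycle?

Yes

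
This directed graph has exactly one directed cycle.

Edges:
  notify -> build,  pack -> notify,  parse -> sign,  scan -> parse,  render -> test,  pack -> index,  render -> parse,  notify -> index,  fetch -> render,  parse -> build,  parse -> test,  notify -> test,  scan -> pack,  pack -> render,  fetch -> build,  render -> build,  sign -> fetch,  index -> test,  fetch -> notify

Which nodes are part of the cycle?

sign, fetch, parse, render

DFS with gray/black marking from parse:
parse gray
  build gray
  build black
  sign gray
    fetch gray
      notify gray
        notify→build: build black — skip
        index gray
          test gray
          test black
        index black
        notify→test: test black — skip
      notify black
      fetch→build: build black — skip
      render gray
        render→build: build black — skip
        render→parse: parse is gray → back edge
Back edge closes the cycle parse → sign → fetch → render → parse; its vertices are {sign, fetch, parse, render}.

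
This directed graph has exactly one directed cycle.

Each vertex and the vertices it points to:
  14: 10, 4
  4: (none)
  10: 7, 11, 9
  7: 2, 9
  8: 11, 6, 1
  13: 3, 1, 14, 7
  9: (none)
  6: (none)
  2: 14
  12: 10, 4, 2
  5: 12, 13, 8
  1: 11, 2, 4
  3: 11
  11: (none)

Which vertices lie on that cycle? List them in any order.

2, 7, 10, 14

DFS with gray/black marking from 14:
14 gray
  10 gray
    7 gray
      2 gray
        2→14: 14 is gray → back edge
Back edge closes the cycle 14 → 10 → 7 → 2 → 14; its vertices are {2, 7, 10, 14}.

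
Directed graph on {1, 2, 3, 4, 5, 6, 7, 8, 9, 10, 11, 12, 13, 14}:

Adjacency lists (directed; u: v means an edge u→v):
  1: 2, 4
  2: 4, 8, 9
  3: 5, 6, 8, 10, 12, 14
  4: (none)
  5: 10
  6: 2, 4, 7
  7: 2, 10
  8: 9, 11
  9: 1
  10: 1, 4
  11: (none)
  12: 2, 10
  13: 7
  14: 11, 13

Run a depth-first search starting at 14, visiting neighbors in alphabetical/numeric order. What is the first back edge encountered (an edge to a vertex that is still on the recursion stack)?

DFS from 14 (visiting neighbors in alphabetical/numeric order); mark gray on enter, black on exit:
14 gray
  11 gray
  11 black
  13 gray
    7 gray
      2 gray
        4 gray
        4 black
        8 gray
          9 gray
            1 gray
              1→2: 2 is gray → back edge
First back edge: 1 → 2.

1→2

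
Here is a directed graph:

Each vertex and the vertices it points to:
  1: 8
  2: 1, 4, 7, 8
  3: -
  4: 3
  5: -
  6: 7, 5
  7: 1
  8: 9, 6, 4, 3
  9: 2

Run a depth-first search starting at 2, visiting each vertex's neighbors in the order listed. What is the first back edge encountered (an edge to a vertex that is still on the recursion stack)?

9->2

DFS from 2 (visiting each vertex's neighbors in the order listed); mark gray on enter, black on exit:
2 gray
  1 gray
    8 gray
      9 gray
        9→2: 2 is gray → back edge
First back edge: 9 → 2.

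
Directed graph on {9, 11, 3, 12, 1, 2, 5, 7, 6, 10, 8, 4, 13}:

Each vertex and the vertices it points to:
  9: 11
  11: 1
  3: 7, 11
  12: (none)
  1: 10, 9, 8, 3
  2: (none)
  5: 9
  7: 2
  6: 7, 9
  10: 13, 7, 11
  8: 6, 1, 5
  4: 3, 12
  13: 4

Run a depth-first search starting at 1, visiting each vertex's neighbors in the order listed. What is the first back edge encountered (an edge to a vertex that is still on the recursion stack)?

11->1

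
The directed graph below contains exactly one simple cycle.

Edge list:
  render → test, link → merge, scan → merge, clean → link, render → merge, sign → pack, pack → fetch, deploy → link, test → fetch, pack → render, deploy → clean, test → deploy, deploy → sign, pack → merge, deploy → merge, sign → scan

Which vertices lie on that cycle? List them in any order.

pack, sign, test, deploy, render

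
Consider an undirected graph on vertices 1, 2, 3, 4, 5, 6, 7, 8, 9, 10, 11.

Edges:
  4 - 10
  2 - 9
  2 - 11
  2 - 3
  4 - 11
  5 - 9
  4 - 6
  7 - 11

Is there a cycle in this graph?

DFS, tracking each vertex's parent; an edge to a visited non-parent vertex closes a cycle.
Start from 6:
visit 6 (parent –)
  visit 4 (parent 6)
    visit 10 (parent 4)
      10–4: parent, skip
    4–6: parent, skip
    visit 11 (parent 4)
      visit 7 (parent 11)
        7–11: parent, skip
      visit 2 (parent 11)
        2–11: parent, skip
        visit 3 (parent 2)
          3–2: parent, skip
        visit 9 (parent 2)
          visit 5 (parent 9)
            5–9: parent, skip
          9–2: parent, skip
      11–4: parent, skip
visit 1 (parent –)
visit 8 (parent –)
No non-parent visited neighbor found — the graph is a forest.

No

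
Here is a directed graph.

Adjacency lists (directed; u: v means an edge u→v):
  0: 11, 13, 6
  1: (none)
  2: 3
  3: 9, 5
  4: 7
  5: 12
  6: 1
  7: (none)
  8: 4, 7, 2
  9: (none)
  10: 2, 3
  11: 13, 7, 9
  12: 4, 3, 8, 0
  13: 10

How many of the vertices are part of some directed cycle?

A vertex is on a directed cycle iff it belongs to a strongly connected component of size ≥ 2 (or has a self-loop).
The vertices on cycles are {0, 2, 3, 5, 8, 10, 11, 12, 13} — 9 in total.

9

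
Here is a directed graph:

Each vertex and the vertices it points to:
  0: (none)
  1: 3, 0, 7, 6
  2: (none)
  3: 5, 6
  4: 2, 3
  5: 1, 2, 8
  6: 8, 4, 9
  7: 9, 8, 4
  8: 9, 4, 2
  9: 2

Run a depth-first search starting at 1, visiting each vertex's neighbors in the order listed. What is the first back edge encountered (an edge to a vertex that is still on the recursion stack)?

5->1

DFS from 1 (visiting each vertex's neighbors in the order listed); mark gray on enter, black on exit:
1 gray
  3 gray
    5 gray
      5→1: 1 is gray → back edge
First back edge: 5 → 1.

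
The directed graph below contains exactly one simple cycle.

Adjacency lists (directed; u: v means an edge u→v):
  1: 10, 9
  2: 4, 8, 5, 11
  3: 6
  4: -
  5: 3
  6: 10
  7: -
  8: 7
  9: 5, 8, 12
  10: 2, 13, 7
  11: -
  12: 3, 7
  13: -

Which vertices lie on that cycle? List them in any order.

DFS with gray/black marking from 10:
10 gray
  2 gray
    4 gray
    4 black
    8 gray
      7 gray
      7 black
    8 black
    5 gray
      3 gray
        6 gray
          6→10: 10 is gray → back edge
Back edge closes the cycle 10 → 2 → 5 → 3 → 6 → 10; its vertices are {2, 3, 5, 6, 10}.

2, 3, 5, 6, 10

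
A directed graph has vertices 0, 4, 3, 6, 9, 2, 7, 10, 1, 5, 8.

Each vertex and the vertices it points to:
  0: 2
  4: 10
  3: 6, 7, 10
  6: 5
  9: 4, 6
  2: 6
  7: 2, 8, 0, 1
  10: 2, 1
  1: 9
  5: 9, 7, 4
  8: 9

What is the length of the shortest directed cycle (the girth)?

3

For each vertex v, BFS finds the shortest path from v back to v.
The shortest such closed walk is 6 → 5 → 9 → 6, length 3.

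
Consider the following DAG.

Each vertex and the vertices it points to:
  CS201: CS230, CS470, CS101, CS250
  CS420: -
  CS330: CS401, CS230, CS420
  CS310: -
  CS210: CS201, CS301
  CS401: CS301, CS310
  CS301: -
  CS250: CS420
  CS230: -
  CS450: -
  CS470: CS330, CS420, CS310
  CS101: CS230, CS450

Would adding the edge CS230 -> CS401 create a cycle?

No

Adding CS230→CS401 creates a cycle iff CS401 can already reach CS230.
Explore from CS401: no path reaches CS230. The graph stays acyclic.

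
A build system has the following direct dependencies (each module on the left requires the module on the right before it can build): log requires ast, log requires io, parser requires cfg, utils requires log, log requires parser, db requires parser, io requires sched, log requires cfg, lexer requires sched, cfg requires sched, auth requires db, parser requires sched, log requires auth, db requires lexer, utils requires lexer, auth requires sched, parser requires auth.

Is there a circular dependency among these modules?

DFS with white/gray/black marking, starting from cfg:
cfg gray
  sched gray
  sched black
cfg black
parser gray
  parser→cfg: cfg black — skip
  auth gray
    db gray
      db→parser: parser is gray → back edge
Back edge found, so a cycle exists: parser → auth → db → parser.

Yes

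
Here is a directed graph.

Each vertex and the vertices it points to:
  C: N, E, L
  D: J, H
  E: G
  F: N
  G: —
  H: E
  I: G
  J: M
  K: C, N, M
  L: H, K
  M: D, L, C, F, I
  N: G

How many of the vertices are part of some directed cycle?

6

A vertex is on a directed cycle iff it belongs to a strongly connected component of size ≥ 2 (or has a self-loop).
The vertices on cycles are {C, D, J, K, L, M} — 6 in total.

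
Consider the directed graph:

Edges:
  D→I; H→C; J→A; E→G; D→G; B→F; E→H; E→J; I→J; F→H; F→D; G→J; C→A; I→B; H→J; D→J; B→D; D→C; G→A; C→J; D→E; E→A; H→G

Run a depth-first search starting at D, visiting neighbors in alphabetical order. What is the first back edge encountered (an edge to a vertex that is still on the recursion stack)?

B→D

DFS from D (visiting neighbors in alphabetical order); mark gray on enter, black on exit:
D gray
  C gray
    A gray
    A black
    J gray
      J→A: A black — skip
    J black
  C black
  E gray
    E→A: A black — skip
    G gray
      G→A: A black — skip
      G→J: J black — skip
    G black
    H gray
      H→C: C black — skip
      H→G: G black — skip
      H→J: J black — skip
    H black
    E→J: J black — skip
  E black
  D→G: G black — skip
  I gray
    B gray
      B→D: D is gray → back edge
First back edge: B → D.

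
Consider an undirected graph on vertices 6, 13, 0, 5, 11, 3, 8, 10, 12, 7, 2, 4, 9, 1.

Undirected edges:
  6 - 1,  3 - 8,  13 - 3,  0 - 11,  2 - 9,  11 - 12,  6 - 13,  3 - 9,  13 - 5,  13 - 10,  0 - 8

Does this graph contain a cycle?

No

DFS, tracking each vertex's parent; an edge to a visited non-parent vertex closes a cycle.
Start from 5:
visit 5 (parent –)
  visit 13 (parent 5)
    13–5: parent, skip
    visit 10 (parent 13)
      10–13: parent, skip
    visit 3 (parent 13)
      visit 8 (parent 3)
        visit 0 (parent 8)
          0–8: parent, skip
          visit 11 (parent 0)
            visit 12 (parent 11)
              12–11: parent, skip
            11–0: parent, skip
        8–3: parent, skip
      visit 9 (parent 3)
        visit 2 (parent 9)
          2–9: parent, skip
        9–3: parent, skip
      3–13: parent, skip
    visit 6 (parent 13)
      visit 1 (parent 6)
        1–6: parent, skip
      6–13: parent, skip
visit 7 (parent –)
visit 4 (parent –)
No non-parent visited neighbor found — the graph is a forest.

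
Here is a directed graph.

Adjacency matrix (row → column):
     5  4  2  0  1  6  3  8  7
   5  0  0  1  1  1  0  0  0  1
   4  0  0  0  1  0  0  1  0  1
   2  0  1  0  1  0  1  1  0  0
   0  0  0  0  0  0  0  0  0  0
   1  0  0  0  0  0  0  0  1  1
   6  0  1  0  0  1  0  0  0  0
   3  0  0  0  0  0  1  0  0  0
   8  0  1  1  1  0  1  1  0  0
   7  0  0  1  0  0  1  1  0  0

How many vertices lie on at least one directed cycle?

A vertex is on a directed cycle iff it belongs to a strongly connected component of size ≥ 2 (or has a self-loop).
The vertices on cycles are {1, 2, 3, 4, 6, 7, 8} — 7 in total.

7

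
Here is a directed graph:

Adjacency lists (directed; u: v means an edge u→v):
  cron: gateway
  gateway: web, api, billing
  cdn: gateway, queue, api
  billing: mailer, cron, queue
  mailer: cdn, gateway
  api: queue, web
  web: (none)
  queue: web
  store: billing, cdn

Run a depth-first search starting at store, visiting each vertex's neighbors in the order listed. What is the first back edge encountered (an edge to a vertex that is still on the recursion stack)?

gateway->billing

DFS from store (visiting each vertex's neighbors in the order listed); mark gray on enter, black on exit:
store gray
  billing gray
    mailer gray
      cdn gray
        gateway gray
          web gray
          web black
          api gray
            queue gray
              queue→web: web black — skip
            queue black
            api→web: web black — skip
          api black
          gateway→billing: billing is gray → back edge
First back edge: gateway → billing.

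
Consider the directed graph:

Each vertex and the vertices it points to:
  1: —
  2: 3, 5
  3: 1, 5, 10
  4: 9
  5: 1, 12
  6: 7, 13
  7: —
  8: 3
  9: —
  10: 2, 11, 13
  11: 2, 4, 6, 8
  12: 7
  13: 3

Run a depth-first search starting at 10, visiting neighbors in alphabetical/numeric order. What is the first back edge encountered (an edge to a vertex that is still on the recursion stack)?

DFS from 10 (visiting neighbors in alphabetical/numeric order); mark gray on enter, black on exit:
10 gray
  2 gray
    3 gray
      1 gray
      1 black
      5 gray
        5→1: 1 black — skip
        12 gray
          7 gray
          7 black
        12 black
      5 black
      3→10: 10 is gray → back edge
First back edge: 3 → 10.

3->10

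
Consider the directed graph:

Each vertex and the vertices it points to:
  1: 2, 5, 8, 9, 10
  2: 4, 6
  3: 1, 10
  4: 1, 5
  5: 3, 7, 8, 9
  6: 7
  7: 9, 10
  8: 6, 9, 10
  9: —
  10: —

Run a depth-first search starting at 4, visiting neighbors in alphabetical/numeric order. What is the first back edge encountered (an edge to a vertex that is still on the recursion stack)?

2->4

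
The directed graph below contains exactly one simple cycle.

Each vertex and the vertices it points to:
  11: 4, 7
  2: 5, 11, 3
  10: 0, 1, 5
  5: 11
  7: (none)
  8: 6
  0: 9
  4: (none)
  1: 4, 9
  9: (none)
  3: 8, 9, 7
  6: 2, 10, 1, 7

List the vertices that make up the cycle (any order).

DFS with gray/black marking from 8:
8 gray
  6 gray
    2 gray
      5 gray
        11 gray
          4 gray
          4 black
          7 gray
          7 black
        11 black
      5 black
      2→11: 11 black — skip
      3 gray
        3→8: 8 is gray → back edge
Back edge closes the cycle 8 → 6 → 2 → 3 → 8; its vertices are {2, 3, 6, 8}.

2, 3, 6, 8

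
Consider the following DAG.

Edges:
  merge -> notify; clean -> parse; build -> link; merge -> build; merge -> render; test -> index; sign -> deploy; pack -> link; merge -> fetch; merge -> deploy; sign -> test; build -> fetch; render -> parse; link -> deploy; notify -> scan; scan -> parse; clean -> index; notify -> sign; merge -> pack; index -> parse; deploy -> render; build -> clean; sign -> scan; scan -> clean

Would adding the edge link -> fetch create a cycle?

No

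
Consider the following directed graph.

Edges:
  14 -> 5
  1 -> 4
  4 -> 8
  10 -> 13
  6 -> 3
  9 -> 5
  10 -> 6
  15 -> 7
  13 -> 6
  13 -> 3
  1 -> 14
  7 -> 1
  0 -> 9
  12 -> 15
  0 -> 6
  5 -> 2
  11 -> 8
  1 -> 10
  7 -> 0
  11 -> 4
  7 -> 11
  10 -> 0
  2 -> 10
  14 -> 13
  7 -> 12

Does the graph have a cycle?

Yes

DFS with white/gray/black marking, starting from 5:
5 gray
  2 gray
    10 gray
      13 gray
        6 gray
          3 gray
          3 black
        6 black
        13→3: 3 black — skip
      13 black
      0 gray
        0→6: 6 black — skip
        9 gray
          9→5: 5 is gray → back edge
Back edge found, so a cycle exists: 5 → 2 → 10 → 0 → 9 → 5.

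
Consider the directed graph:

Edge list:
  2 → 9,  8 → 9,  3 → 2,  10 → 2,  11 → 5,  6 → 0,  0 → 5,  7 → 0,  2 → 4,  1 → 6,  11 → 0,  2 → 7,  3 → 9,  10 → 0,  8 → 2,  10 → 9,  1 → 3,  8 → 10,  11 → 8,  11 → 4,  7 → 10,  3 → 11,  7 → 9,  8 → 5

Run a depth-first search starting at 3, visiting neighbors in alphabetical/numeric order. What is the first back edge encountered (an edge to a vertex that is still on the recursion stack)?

10→2

DFS from 3 (visiting neighbors in alphabetical/numeric order); mark gray on enter, black on exit:
3 gray
  2 gray
    4 gray
    4 black
    7 gray
      0 gray
        5 gray
        5 black
      0 black
      9 gray
      9 black
      10 gray
        10→0: 0 black — skip
        10→2: 2 is gray → back edge
First back edge: 10 → 2.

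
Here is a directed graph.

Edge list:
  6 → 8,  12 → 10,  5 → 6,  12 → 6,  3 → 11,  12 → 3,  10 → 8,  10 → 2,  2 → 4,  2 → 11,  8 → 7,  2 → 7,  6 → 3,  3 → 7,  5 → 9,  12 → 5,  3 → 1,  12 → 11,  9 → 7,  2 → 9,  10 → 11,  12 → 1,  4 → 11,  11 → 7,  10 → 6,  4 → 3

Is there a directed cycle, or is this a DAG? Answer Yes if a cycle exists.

No

DFS with white/gray/black marking, starting from 11:
11 gray
  7 gray
  7 black
11 black
8 gray
  8→7: 7 black — skip
8 black
6 gray
  3 gray
    1 gray
    1 black
    3→11: 11 black — skip
    3→7: 7 black — skip
  3 black
  6→8: 8 black — skip
6 black
5 gray
  5→6: 6 black — skip
  9 gray
    9→7: 7 black — skip
  9 black
5 black
4 gray
  4→3: 3 black — skip
  4→11: 11 black — skip
4 black
10 gray
  10→11: 11 black — skip
  2 gray
    2→4: 4 black — skip
    2→9: 9 black — skip
    2→11: 11 black — skip
    2→7: 7 black — skip
  2 black
  10→6: 6 black — skip
  10→8: 8 black — skip
10 black
12 gray
  12→3: 3 black — skip
  12→11: 11 black — skip
  12→5: 5 black — skip
  12→1: 1 black — skip
  12→6: 6 black — skip
  12→10: 10 black — skip
12 black
Every edge goes to a white or black vertex — no back edge, so the graph is acyclic.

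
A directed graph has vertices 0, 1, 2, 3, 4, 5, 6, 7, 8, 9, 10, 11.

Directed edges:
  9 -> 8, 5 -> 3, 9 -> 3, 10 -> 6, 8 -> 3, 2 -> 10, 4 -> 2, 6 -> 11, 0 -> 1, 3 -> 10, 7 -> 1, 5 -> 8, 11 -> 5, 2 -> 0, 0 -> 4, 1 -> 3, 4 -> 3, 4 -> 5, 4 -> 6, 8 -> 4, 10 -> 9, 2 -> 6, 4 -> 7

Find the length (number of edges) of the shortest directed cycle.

3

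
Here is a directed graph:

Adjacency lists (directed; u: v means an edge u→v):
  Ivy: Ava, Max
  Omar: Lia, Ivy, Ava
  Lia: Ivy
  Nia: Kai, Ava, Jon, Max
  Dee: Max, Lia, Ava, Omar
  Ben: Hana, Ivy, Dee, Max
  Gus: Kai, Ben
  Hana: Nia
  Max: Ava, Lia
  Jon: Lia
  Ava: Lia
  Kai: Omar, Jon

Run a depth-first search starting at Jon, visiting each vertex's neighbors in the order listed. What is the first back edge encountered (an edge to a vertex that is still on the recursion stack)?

Ava→Lia

DFS from Jon (visiting each vertex's neighbors in the order listed); mark gray on enter, black on exit:
Jon gray
  Lia gray
    Ivy gray
      Ava gray
        Ava→Lia: Lia is gray → back edge
First back edge: Ava → Lia.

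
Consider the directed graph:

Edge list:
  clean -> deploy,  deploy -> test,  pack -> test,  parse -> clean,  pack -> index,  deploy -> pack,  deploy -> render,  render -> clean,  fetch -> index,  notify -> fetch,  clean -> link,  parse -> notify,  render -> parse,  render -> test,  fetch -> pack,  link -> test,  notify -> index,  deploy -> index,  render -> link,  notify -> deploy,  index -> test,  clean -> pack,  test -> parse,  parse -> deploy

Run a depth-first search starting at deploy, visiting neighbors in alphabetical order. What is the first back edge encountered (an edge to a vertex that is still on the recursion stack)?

clean→deploy

DFS from deploy (visiting neighbors in alphabetical order); mark gray on enter, black on exit:
deploy gray
  index gray
    test gray
      parse gray
        clean gray
          clean→deploy: deploy is gray → back edge
First back edge: clean → deploy.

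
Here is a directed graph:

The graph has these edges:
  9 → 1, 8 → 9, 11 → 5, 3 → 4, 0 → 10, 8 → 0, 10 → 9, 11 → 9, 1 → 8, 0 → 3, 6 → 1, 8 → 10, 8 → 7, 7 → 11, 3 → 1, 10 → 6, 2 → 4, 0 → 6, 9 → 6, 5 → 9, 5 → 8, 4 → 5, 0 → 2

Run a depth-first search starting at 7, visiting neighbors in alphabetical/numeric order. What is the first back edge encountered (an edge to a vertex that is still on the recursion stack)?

DFS from 7 (visiting neighbors in alphabetical/numeric order); mark gray on enter, black on exit:
7 gray
  11 gray
    5 gray
      8 gray
        0 gray
          2 gray
            4 gray
              4→5: 5 is gray → back edge
First back edge: 4 → 5.

4->5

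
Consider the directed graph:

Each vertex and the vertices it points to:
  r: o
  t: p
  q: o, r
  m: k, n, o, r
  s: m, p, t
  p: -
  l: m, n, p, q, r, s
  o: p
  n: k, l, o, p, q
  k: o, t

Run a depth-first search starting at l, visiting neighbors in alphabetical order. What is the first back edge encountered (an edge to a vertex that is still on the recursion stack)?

n->l

DFS from l (visiting neighbors in alphabetical order); mark gray on enter, black on exit:
l gray
  m gray
    k gray
      o gray
        p gray
        p black
      o black
      t gray
        t→p: p black — skip
      t black
    k black
    n gray
      n→k: k black — skip
      n→l: l is gray → back edge
First back edge: n → l.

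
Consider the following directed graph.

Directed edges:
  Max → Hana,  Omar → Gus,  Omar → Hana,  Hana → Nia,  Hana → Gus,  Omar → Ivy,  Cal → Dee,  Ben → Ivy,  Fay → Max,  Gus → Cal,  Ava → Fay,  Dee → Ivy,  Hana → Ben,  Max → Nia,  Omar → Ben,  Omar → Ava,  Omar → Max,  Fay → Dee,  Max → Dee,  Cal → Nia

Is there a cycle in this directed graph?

DFS with white/gray/black marking, starting from Max:
Max gray
  Dee gray
    Ivy gray
    Ivy black
  Dee black
  Nia gray
  Nia black
  Hana gray
    Ben gray
      Ben→Ivy: Ivy black — skip
    Ben black
    Hana→Nia: Nia black — skip
    Gus gray
      Cal gray
        Cal→Dee: Dee black — skip
        Cal→Nia: Nia black — skip
      Cal black
    Gus black
  Hana black
Max black
Fay gray
  Fay→Max: Max black — skip
  Fay→Dee: Dee black — skip
Fay black
Ava gray
  Ava→Fay: Fay black — skip
Ava black
Omar gray
  Omar→Gus: Gus black — skip
  Omar→Ava: Ava black — skip
  Omar→Max: Max black — skip
  Omar→Ben: Ben black — skip
  Omar→Ivy: Ivy black — skip
  Omar→Hana: Hana black — skip
Omar black
Every edge goes to a white or black vertex — no back edge, so the graph is acyclic.

No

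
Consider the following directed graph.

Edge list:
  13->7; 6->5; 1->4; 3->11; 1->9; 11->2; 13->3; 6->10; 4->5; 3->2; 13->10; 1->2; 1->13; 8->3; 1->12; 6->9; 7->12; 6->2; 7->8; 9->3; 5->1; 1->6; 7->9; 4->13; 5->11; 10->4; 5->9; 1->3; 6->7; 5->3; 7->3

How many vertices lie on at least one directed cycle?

6

A vertex is on a directed cycle iff it belongs to a strongly connected component of size ≥ 2 (or has a self-loop).
The vertices on cycles are {1, 4, 5, 6, 10, 13} — 6 in total.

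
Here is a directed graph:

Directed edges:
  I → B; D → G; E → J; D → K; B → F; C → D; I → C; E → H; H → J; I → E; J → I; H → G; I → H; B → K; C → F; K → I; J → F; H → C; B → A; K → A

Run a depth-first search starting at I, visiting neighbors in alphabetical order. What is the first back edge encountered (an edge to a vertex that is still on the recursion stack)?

K->I

DFS from I (visiting neighbors in alphabetical order); mark gray on enter, black on exit:
I gray
  B gray
    A gray
    A black
    F gray
    F black
    K gray
      K→A: A black — skip
      K→I: I is gray → back edge
First back edge: K → I.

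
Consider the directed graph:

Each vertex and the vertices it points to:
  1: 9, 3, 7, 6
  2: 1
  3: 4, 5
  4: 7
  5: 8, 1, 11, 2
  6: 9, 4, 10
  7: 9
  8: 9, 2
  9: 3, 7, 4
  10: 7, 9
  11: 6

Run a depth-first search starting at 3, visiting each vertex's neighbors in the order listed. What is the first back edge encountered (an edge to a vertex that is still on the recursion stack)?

DFS from 3 (visiting each vertex's neighbors in the order listed); mark gray on enter, black on exit:
3 gray
  4 gray
    7 gray
      9 gray
        9→3: 3 is gray → back edge
First back edge: 9 → 3.

9->3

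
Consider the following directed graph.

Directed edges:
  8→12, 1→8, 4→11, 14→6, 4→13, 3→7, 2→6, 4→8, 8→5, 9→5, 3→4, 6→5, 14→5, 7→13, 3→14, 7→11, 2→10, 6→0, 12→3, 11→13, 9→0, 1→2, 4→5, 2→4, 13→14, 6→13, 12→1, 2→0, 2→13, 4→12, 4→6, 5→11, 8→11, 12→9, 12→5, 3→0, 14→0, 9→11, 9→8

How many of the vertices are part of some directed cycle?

A vertex is on a directed cycle iff it belongs to a strongly connected component of size ≥ 2 (or has a self-loop).
The vertices on cycles are {1, 2, 3, 4, 5, 6, 8, 9, 11, 12, 13, 14} — 12 in total.

12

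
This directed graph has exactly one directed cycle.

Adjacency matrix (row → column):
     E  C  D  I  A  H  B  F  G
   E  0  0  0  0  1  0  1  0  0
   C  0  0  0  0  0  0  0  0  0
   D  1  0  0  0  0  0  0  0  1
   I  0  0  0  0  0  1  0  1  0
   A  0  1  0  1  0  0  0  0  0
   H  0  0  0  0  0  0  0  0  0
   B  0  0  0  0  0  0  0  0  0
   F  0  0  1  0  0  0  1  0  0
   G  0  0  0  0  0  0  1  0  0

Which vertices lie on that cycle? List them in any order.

DFS with gray/black marking from A:
A gray
  I gray
    H gray
    H black
    F gray
      B gray
      B black
      D gray
        E gray
          E→B: B black — skip
          E→A: A is gray → back edge
Back edge closes the cycle A → I → F → D → E → A; its vertices are {A, D, E, F, I}.

A, D, E, F, I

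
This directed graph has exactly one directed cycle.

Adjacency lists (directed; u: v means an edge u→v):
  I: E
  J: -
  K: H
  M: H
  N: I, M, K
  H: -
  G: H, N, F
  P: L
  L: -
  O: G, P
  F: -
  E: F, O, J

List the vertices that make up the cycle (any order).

E, G, I, N, O

DFS with gray/black marking from O:
O gray
  G gray
    H gray
    H black
    N gray
      I gray
        E gray
          F gray
          F black
          E→O: O is gray → back edge
Back edge closes the cycle O → G → N → I → E → O; its vertices are {E, G, I, N, O}.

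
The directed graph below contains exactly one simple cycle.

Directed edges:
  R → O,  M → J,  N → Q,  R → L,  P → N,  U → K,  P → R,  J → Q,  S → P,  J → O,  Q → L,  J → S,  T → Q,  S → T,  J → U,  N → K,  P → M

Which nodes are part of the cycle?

J, M, P, S

DFS with gray/black marking from S:
S gray
  P gray
    M gray
      J gray
        Q gray
          L gray
          L black
        Q black
        J→S: S is gray → back edge
Back edge closes the cycle S → P → M → J → S; its vertices are {J, M, P, S}.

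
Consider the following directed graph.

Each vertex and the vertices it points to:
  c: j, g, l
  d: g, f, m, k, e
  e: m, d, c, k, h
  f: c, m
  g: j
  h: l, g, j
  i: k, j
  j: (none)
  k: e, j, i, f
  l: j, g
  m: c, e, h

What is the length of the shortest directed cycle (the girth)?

2

For each vertex v, BFS finds the shortest path from v back to v.
The shortest such closed walk is e → m → e, length 2.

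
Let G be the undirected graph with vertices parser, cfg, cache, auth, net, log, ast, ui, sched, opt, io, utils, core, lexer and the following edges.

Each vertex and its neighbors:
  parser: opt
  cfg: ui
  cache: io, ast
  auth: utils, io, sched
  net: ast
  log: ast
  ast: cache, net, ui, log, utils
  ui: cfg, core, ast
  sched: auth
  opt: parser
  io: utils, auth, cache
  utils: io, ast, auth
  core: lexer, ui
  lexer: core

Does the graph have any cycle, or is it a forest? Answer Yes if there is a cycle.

Yes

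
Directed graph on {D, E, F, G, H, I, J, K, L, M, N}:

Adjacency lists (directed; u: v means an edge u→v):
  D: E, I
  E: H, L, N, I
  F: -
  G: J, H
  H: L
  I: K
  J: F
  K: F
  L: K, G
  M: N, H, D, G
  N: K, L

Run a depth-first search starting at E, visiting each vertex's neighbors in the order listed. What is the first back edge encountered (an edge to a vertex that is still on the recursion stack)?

DFS from E (visiting each vertex's neighbors in the order listed); mark gray on enter, black on exit:
E gray
  H gray
    L gray
      K gray
        F gray
        F black
      K black
      G gray
        J gray
          J→F: F black — skip
        J black
        G→H: H is gray → back edge
First back edge: G → H.

G→H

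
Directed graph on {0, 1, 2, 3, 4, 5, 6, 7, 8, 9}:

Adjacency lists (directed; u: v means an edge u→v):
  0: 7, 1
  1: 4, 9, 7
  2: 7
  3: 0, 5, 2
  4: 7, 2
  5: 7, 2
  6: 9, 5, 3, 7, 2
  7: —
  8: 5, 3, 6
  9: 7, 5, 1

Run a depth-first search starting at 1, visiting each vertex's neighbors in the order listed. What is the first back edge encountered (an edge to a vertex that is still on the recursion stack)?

DFS from 1 (visiting each vertex's neighbors in the order listed); mark gray on enter, black on exit:
1 gray
  4 gray
    7 gray
    7 black
    2 gray
      2→7: 7 black — skip
    2 black
  4 black
  9 gray
    9→7: 7 black — skip
    5 gray
      5→7: 7 black — skip
      5→2: 2 black — skip
    5 black
    9→1: 1 is gray → back edge
First back edge: 9 → 1.

9->1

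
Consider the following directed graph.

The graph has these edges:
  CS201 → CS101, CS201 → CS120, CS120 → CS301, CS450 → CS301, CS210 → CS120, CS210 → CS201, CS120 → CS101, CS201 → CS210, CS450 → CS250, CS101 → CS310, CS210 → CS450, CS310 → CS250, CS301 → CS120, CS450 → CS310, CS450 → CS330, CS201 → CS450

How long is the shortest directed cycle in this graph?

2

For each vertex v, BFS finds the shortest path from v back to v.
The shortest such closed walk is CS210 → CS201 → CS210, length 2.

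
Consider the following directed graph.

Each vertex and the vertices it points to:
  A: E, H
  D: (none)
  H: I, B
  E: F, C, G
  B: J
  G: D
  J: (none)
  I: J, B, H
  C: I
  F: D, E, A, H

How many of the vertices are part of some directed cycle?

A vertex is on a directed cycle iff it belongs to a strongly connected component of size ≥ 2 (or has a self-loop).
The vertices on cycles are {A, E, F, H, I} — 5 in total.

5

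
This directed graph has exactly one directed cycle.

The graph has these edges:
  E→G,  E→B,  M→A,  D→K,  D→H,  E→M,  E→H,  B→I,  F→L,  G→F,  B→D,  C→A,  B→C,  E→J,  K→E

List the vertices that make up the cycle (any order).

DFS with gray/black marking from K:
K gray
  E gray
    J gray
    J black
    H gray
    H black
    B gray
      C gray
        A gray
        A black
      C black
      I gray
      I black
      D gray
        D→H: H black — skip
        D→K: K is gray → back edge
Back edge closes the cycle K → E → B → D → K; its vertices are {B, D, E, K}.

B, D, E, K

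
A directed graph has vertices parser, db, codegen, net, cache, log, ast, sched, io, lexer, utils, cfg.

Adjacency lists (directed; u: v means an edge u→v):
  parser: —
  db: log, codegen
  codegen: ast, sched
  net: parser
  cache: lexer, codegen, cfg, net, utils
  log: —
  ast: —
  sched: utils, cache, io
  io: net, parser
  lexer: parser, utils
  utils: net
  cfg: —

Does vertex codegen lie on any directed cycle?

codegen is on a cycle iff codegen can reach itself via ≥1 edge.
codegen → sched → cache → codegen — yes.

Yes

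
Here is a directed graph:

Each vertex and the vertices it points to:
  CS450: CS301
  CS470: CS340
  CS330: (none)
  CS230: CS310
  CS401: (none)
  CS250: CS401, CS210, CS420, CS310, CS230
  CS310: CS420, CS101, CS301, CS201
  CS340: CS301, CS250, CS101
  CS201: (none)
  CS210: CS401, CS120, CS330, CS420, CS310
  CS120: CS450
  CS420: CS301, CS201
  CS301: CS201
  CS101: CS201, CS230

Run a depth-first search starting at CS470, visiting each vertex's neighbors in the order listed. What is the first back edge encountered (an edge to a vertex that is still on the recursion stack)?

DFS from CS470 (visiting each vertex's neighbors in the order listed); mark gray on enter, black on exit:
CS470 gray
  CS340 gray
    CS301 gray
      CS201 gray
      CS201 black
    CS301 black
    CS250 gray
      CS401 gray
      CS401 black
      CS210 gray
        CS210→CS401: CS401 black — skip
        CS120 gray
          CS450 gray
            CS450→CS301: CS301 black — skip
          CS450 black
        CS120 black
        CS330 gray
        CS330 black
        CS420 gray
          CS420→CS301: CS301 black — skip
          CS420→CS201: CS201 black — skip
        CS420 black
        CS310 gray
          CS310→CS420: CS420 black — skip
          CS101 gray
            CS101→CS201: CS201 black — skip
            CS230 gray
              CS230→CS310: CS310 is gray → back edge
First back edge: CS230 → CS310.

CS230->CS310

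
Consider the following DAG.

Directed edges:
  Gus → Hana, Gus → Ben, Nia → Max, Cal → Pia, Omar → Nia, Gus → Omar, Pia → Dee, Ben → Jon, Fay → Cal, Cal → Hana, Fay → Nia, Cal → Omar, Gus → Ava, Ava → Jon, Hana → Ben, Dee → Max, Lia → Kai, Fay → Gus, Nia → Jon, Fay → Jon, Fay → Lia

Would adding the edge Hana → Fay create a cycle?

Adding Hana→Fay creates a cycle iff Fay can already reach Hana.
Path from Fay: Fay → Cal → Hana.
So Fay → … → Hana → Fay is a cycle.

Yes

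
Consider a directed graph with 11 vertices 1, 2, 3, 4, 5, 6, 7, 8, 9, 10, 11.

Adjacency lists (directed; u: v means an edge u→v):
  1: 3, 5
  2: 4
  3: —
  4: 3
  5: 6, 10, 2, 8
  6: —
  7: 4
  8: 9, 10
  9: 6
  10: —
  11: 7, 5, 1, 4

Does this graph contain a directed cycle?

DFS with white/gray/black marking, starting from 9:
9 gray
  6 gray
  6 black
9 black
1 gray
  3 gray
  3 black
  5 gray
    5→6: 6 black — skip
    10 gray
    10 black
    2 gray
      4 gray
        4→3: 3 black — skip
      4 black
    2 black
    8 gray
      8→9: 9 black — skip
      8→10: 10 black — skip
    8 black
  5 black
1 black
7 gray
  7→4: 4 black — skip
7 black
11 gray
  11→7: 7 black — skip
  11→5: 5 black — skip
  11→1: 1 black — skip
  11→4: 4 black — skip
11 black
Every edge goes to a white or black vertex — no back edge, so the graph is acyclic.

No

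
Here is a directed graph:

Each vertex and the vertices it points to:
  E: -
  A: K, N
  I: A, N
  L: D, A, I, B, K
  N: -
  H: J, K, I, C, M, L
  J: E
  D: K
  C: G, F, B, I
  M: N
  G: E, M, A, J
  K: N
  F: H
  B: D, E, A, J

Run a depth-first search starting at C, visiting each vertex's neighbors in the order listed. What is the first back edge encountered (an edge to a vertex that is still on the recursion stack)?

H->C

DFS from C (visiting each vertex's neighbors in the order listed); mark gray on enter, black on exit:
C gray
  G gray
    E gray
    E black
    M gray
      N gray
      N black
    M black
    A gray
      K gray
        K→N: N black — skip
      K black
      A→N: N black — skip
    A black
    J gray
      J→E: E black — skip
    J black
  G black
  F gray
    H gray
      H→J: J black — skip
      H→K: K black — skip
      I gray
        I→A: A black — skip
        I→N: N black — skip
      I black
      H→C: C is gray → back edge
First back edge: H → C.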